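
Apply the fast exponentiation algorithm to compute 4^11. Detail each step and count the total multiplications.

Computing 4^11 by squaring (build up from 4^1; each line after the first costs one multiplication):

4^1 = 4
4^2 = (4^1)^2 = 4^2 = 16
4^4 = (4^2)^2 = 16^2 = 256
4^5 = 4 * 4^4 = 4 * 256 = 1024
4^10 = (4^5)^2 = 1024^2 = 1048576
4^11 = 4 * 4^10 = 4 * 1048576 = 4194304

Result: 4194304
Multiplications needed: 5 (5 lines after 4^1)

4^11 = 4194304. Using exponentiation by squaring, this requires 5 multiplications. The key idea: if the exponent is even, square the half-power; if odd, multiply by the base once.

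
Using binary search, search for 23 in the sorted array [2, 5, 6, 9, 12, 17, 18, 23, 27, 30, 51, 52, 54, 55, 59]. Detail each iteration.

Binary search for 23 in [2, 5, 6, 9, 12, 17, 18, 23, 27, 30, 51, 52, 54, 55, 59]:

lo=0, hi=14, mid=7, arr[mid]=23 -> Found target at index 7!

Binary search finds 23 at index 7 after 1 comparisons. The search repeatedly halves the search space by comparing with the middle element.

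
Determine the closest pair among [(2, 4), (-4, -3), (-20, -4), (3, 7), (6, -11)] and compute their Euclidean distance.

Computing all pairwise distances among 5 points:

d((2, 4), (-4, -3)) = 9.2195
d((2, 4), (-20, -4)) = 23.4094
d((2, 4), (3, 7)) = 3.1623 <-- minimum
d((2, 4), (6, -11)) = 15.5242
d((-4, -3), (-20, -4)) = 16.0312
d((-4, -3), (3, 7)) = 12.2066
d((-4, -3), (6, -11)) = 12.8062
d((-20, -4), (3, 7)) = 25.4951
d((-20, -4), (6, -11)) = 26.9258
d((3, 7), (6, -11)) = 18.2483

Closest pair: (2, 4) and (3, 7) with distance 3.1623

The closest pair is (2, 4) and (3, 7) with Euclidean distance 3.1623. For 5 points, brute-force pairwise comparison is shown above. For large n, the divide-and-conquer algorithm (sort by x, recurse on halves, check the dividing strip) achieves O(n log n).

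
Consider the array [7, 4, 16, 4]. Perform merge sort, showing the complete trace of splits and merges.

Merge sort trace:

Split: [7, 4, 16, 4] -> [7, 4] and [16, 4]
  Split: [7, 4] -> [7] and [4]
  Merge: [7] + [4] -> [4, 7]
  Split: [16, 4] -> [16] and [4]
  Merge: [16] + [4] -> [4, 16]
Merge: [4, 7] + [4, 16] -> [4, 4, 7, 16]

Final sorted array: [4, 4, 7, 16]

The merge sort proceeds by recursively splitting the array and merging sorted halves.
After all merges, the sorted array is [4, 4, 7, 16].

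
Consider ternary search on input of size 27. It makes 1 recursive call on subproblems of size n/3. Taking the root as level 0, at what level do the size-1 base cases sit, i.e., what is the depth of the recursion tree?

For divide and conquer with division factor 3:

Problem sizes at each level:
Level 0: 27
Level 1: 9
Level 2: 3
Level 3: 1

The root is level 0 and the size-1 base case is level 3 (the tree spans levels 0 through 3, i.e. 4 levels counting the root), so the depth is the number of divisions: log_3(27) = 3

The recursion tree depth is log_3(27) = 3. At each level, the problem size is divided by 3, so it takes 3 divisions to reduce to a base case of size 1. The algorithm makes 1 recursive call at each level.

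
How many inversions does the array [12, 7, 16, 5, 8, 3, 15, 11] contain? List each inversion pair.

Finding inversions in [12, 7, 16, 5, 8, 3, 15, 11]:

(0, 1): arr[0]=12 > arr[1]=7
(0, 3): arr[0]=12 > arr[3]=5
(0, 4): arr[0]=12 > arr[4]=8
(0, 5): arr[0]=12 > arr[5]=3
(0, 7): arr[0]=12 > arr[7]=11
(1, 3): arr[1]=7 > arr[3]=5
(1, 5): arr[1]=7 > arr[5]=3
(2, 3): arr[2]=16 > arr[3]=5
(2, 4): arr[2]=16 > arr[4]=8
(2, 5): arr[2]=16 > arr[5]=3
(2, 6): arr[2]=16 > arr[6]=15
(2, 7): arr[2]=16 > arr[7]=11
(3, 5): arr[3]=5 > arr[5]=3
(4, 5): arr[4]=8 > arr[5]=3
(6, 7): arr[6]=15 > arr[7]=11

Total inversions: 15

The array has 15 inversion(s): (0,1), (0,3), (0,4), (0,5), (0,7), (1,3), (1,5), (2,3), (2,4), (2,5), (2,6), (2,7), (3,5), (4,5), (6,7). Each pair (i,j) satisfies i < j and arr[i] > arr[j].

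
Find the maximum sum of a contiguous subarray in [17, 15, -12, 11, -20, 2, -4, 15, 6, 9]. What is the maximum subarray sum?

Using Kadane's algorithm on [17, 15, -12, 11, -20, 2, -4, 15, 6, 9]:

Scanning through the array:
Position 1 (value 15): max_ending_here = 32, max_so_far = 32
Position 2 (value -12): max_ending_here = 20, max_so_far = 32
Position 3 (value 11): max_ending_here = 31, max_so_far = 32
Position 4 (value -20): max_ending_here = 11, max_so_far = 32
Position 5 (value 2): max_ending_here = 13, max_so_far = 32
Position 6 (value -4): max_ending_here = 9, max_so_far = 32
Position 7 (value 15): max_ending_here = 24, max_so_far = 32
Position 8 (value 6): max_ending_here = 30, max_so_far = 32
Position 9 (value 9): max_ending_here = 39, max_so_far = 39

Maximum subarray: [17, 15, -12, 11, -20, 2, -4, 15, 6, 9]
Maximum sum: 39

The maximum subarray is [17, 15, -12, 11, -20, 2, -4, 15, 6, 9] with sum 39. This subarray runs from index 0 to index 9.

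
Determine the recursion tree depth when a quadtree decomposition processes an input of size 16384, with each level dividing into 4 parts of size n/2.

For divide and conquer with division factor 2:

Problem sizes at each level:
Level 0: 16384
Level 1: 8192
Level 2: 4096
Level 3: 2048
Level 4: 1024
Level 5: 512
Level 6: 256
Level 7: 128
Level 8: 64
Level 9: 32
Level 10: 16
Level 11: 8
Level 12: 4
Level 13: 2
Level 14: 1

The root is level 0 and the size-1 base case is level 14 (the tree spans levels 0 through 14, i.e. 15 levels counting the root), so the depth is the number of divisions: log_2(16384) = 14

The recursion tree depth is log_2(16384) = 14. At each level, the problem size is divided by 2, so it takes 14 divisions to reduce to a base case of size 1. The algorithm makes 4 recursive calls at each level.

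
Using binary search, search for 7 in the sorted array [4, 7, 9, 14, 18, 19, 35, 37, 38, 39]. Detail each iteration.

Binary search for 7 in [4, 7, 9, 14, 18, 19, 35, 37, 38, 39]:

lo=0, hi=9, mid=4, arr[mid]=18 -> 18 > 7, search left half
lo=0, hi=3, mid=1, arr[mid]=7 -> Found target at index 1!

Binary search finds 7 at index 1 after 2 comparisons. The search repeatedly halves the search space by comparing with the middle element.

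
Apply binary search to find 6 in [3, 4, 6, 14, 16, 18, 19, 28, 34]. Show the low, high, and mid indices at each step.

Binary search for 6 in [3, 4, 6, 14, 16, 18, 19, 28, 34]:

lo=0, hi=8, mid=4, arr[mid]=16 -> 16 > 6, search left half
lo=0, hi=3, mid=1, arr[mid]=4 -> 4 < 6, search right half
lo=2, hi=3, mid=2, arr[mid]=6 -> Found target at index 2!

Binary search finds 6 at index 2 after 3 comparisons. The search repeatedly halves the search space by comparing with the middle element.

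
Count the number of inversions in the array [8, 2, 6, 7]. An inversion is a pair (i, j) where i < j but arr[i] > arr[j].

Finding inversions in [8, 2, 6, 7]:

(0, 1): arr[0]=8 > arr[1]=2
(0, 2): arr[0]=8 > arr[2]=6
(0, 3): arr[0]=8 > arr[3]=7

Total inversions: 3

The array has 3 inversion(s): (0,1), (0,2), (0,3). Each pair (i,j) satisfies i < j and arr[i] > arr[j].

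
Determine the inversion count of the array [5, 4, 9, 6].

Finding inversions in [5, 4, 9, 6]:

(0, 1): arr[0]=5 > arr[1]=4
(2, 3): arr[2]=9 > arr[3]=6

Total inversions: 2

The array has 2 inversion(s): (0,1), (2,3). Each pair (i,j) satisfies i < j and arr[i] > arr[j].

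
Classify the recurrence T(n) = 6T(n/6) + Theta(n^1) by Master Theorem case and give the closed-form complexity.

Master Theorem for T(n) = 6T(n/6) + O(n^1):

a = 6, b = 6, c = 1
log_b(a) = log_6(6) = 1.0000

Case 2: c = 1 = log_6(6) = 1.0000
T(n) = O(n^1 log n) = O(n log n)

For T(n) = 6T(n/6) + O(n^1): log_6(6) = 1.0000. This is Case 2 of the Master Theorem (c = log_b(a), equal work at all levels), giving O(n log n).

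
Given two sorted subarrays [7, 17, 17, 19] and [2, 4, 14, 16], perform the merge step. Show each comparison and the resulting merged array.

Merging process:

Compare 7 vs 2: take 2 from right. Merged: [2]
Compare 7 vs 4: take 4 from right. Merged: [2, 4]
Compare 7 vs 14: take 7 from left. Merged: [2, 4, 7]
Compare 17 vs 14: take 14 from right. Merged: [2, 4, 7, 14]
Compare 17 vs 16: take 16 from right. Merged: [2, 4, 7, 14, 16]
Append remaining from left: [17, 17, 19]. Merged: [2, 4, 7, 14, 16, 17, 17, 19]

Final merged array: [2, 4, 7, 14, 16, 17, 17, 19]
Total comparisons: 5

The merged array is [2, 4, 7, 14, 16, 17, 17, 19], requiring 5 comparisons. The merge step runs in O(n) time where n is the total number of elements.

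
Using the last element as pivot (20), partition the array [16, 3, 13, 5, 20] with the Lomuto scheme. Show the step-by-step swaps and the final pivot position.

Lomuto partition with pivot = 20:

Initial array: [16, 3, 13, 5, 20]

arr[0]=16 <= 20: swap with position 0, array becomes [16, 3, 13, 5, 20]
arr[1]=3 <= 20: swap with position 1, array becomes [16, 3, 13, 5, 20]
arr[2]=13 <= 20: swap with position 2, array becomes [16, 3, 13, 5, 20]
arr[3]=5 <= 20: swap with position 3, array becomes [16, 3, 13, 5, 20]

Place pivot at position 4: [16, 3, 13, 5, 20]
Pivot position: 4

After partitioning with pivot 20, the array becomes [16, 3, 13, 5, 20]. The pivot is placed at index 4. All elements to the left of the pivot are <= 20, and all elements to the right are > 20.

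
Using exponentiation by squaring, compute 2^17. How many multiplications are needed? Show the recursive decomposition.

Computing 2^17 by squaring (build up from 2^1; each line after the first costs one multiplication):

2^1 = 2
2^2 = (2^1)^2 = 2^2 = 4
2^4 = (2^2)^2 = 4^2 = 16
2^8 = (2^4)^2 = 16^2 = 256
2^16 = (2^8)^2 = 256^2 = 65536
2^17 = 2 * 2^16 = 2 * 65536 = 131072

Result: 131072
Multiplications needed: 5 (5 lines after 2^1)

2^17 = 131072. Using exponentiation by squaring, this requires 5 multiplications. The key idea: if the exponent is even, square the half-power; if odd, multiply by the base once.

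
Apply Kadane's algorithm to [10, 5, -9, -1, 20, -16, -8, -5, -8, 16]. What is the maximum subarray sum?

Using Kadane's algorithm on [10, 5, -9, -1, 20, -16, -8, -5, -8, 16]:

Scanning through the array:
Position 1 (value 5): max_ending_here = 15, max_so_far = 15
Position 2 (value -9): max_ending_here = 6, max_so_far = 15
Position 3 (value -1): max_ending_here = 5, max_so_far = 15
Position 4 (value 20): max_ending_here = 25, max_so_far = 25
Position 5 (value -16): max_ending_here = 9, max_so_far = 25
Position 6 (value -8): max_ending_here = 1, max_so_far = 25
Position 7 (value -5): max_ending_here = -4, max_so_far = 25
Position 8 (value -8): max_ending_here = -8, max_so_far = 25
Position 9 (value 16): max_ending_here = 16, max_so_far = 25

Maximum subarray: [10, 5, -9, -1, 20]
Maximum sum: 25

The maximum subarray is [10, 5, -9, -1, 20] with sum 25. This subarray runs from index 0 to index 4.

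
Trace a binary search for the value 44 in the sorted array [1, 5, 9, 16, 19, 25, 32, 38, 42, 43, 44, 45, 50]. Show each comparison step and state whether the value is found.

Binary search for 44 in [1, 5, 9, 16, 19, 25, 32, 38, 42, 43, 44, 45, 50]:

lo=0, hi=12, mid=6, arr[mid]=32 -> 32 < 44, search right half
lo=7, hi=12, mid=9, arr[mid]=43 -> 43 < 44, search right half
lo=10, hi=12, mid=11, arr[mid]=45 -> 45 > 44, search left half
lo=10, hi=10, mid=10, arr[mid]=44 -> Found target at index 10!

Binary search finds 44 at index 10 after 4 comparisons. The search repeatedly halves the search space by comparing with the middle element.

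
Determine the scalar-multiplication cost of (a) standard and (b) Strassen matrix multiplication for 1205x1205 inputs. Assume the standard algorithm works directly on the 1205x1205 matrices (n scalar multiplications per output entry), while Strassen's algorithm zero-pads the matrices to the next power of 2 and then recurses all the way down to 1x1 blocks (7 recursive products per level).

Matrix multiplication for 1205x1205 matrices:

Strassen's algorithm requires power-of-2 dimensions. Pad 1205x1205 to 2048x2048 (next power of 2).

Standard algorithm: 1205^3 = 1749690125 multiplications
Strassen's algorithm: 7^(log2(2048)) = 7^11 = 1977326743 multiplications
Difference: 1749690125 - 1977326743 = -227636618 (Strassen uses MORE here due to padding overhead — for small or just-over-power-of-2 n, padding can outweigh the per-level savings)

Standard: 1749690125 multiplications (1205^3). Strassen: 1977326743 multiplications (7^11, after padding to 2048x2048). Strassen reduces 8 recursive multiplications to 7 at each level.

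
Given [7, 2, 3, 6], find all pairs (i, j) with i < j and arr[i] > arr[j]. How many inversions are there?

Finding inversions in [7, 2, 3, 6]:

(0, 1): arr[0]=7 > arr[1]=2
(0, 2): arr[0]=7 > arr[2]=3
(0, 3): arr[0]=7 > arr[3]=6

Total inversions: 3

The array has 3 inversion(s): (0,1), (0,2), (0,3). Each pair (i,j) satisfies i < j and arr[i] > arr[j].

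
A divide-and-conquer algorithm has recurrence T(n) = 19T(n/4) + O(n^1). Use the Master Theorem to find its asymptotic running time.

Master Theorem for T(n) = 19T(n/4) + O(n^1):

a = 19, b = 4, c = 1
log_b(a) = log_4(19) = 2.1240

Case 1: c = 1 < log_4(19) = 2.1240
T(n) = O(n^(log_4 19))

For T(n) = 19T(n/4) + O(n^1): log_4(19) = 2.1240. This is Case 1 of the Master Theorem (c < log_b(a), work dominated by leaves), giving O(n^(log_4 19)).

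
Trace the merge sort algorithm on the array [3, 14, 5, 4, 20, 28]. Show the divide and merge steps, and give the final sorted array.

Merge sort trace:

Split: [3, 14, 5, 4, 20, 28] -> [3, 14, 5] and [4, 20, 28]
  Split: [3, 14, 5] -> [3] and [14, 5]
    Split: [14, 5] -> [14] and [5]
    Merge: [14] + [5] -> [5, 14]
  Merge: [3] + [5, 14] -> [3, 5, 14]
  Split: [4, 20, 28] -> [4] and [20, 28]
    Split: [20, 28] -> [20] and [28]
    Merge: [20] + [28] -> [20, 28]
  Merge: [4] + [20, 28] -> [4, 20, 28]
Merge: [3, 5, 14] + [4, 20, 28] -> [3, 4, 5, 14, 20, 28]

Final sorted array: [3, 4, 5, 14, 20, 28]

The merge sort proceeds by recursively splitting the array and merging sorted halves.
After all merges, the sorted array is [3, 4, 5, 14, 20, 28].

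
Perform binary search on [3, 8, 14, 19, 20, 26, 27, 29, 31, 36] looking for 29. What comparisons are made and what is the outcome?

Binary search for 29 in [3, 8, 14, 19, 20, 26, 27, 29, 31, 36]:

lo=0, hi=9, mid=4, arr[mid]=20 -> 20 < 29, search right half
lo=5, hi=9, mid=7, arr[mid]=29 -> Found target at index 7!

Binary search finds 29 at index 7 after 2 comparisons. The search repeatedly halves the search space by comparing with the middle element.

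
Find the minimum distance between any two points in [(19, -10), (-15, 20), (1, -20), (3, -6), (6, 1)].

Computing all pairwise distances among 5 points:

d((19, -10), (-15, 20)) = 45.3431
d((19, -10), (1, -20)) = 20.5913
d((19, -10), (3, -6)) = 16.4924
d((19, -10), (6, 1)) = 17.0294
d((-15, 20), (1, -20)) = 43.0813
d((-15, 20), (3, -6)) = 31.6228
d((-15, 20), (6, 1)) = 28.3196
d((1, -20), (3, -6)) = 14.1421
d((1, -20), (6, 1)) = 21.587
d((3, -6), (6, 1)) = 7.6158 <-- minimum

Closest pair: (3, -6) and (6, 1) with distance 7.6158

The closest pair is (3, -6) and (6, 1) with Euclidean distance 7.6158. For 5 points, brute-force pairwise comparison is shown above. For large n, the divide-and-conquer algorithm (sort by x, recurse on halves, check the dividing strip) achieves O(n log n).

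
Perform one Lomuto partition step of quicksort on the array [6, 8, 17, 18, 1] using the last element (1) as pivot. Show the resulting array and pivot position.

Lomuto partition with pivot = 1:

Initial array: [6, 8, 17, 18, 1]

arr[0]=6 > 1: no swap
arr[1]=8 > 1: no swap
arr[2]=17 > 1: no swap
arr[3]=18 > 1: no swap

Place pivot at position 0: [1, 8, 17, 18, 6]
Pivot position: 0

After partitioning with pivot 1, the array becomes [1, 8, 17, 18, 6]. The pivot is placed at index 0. All elements to the left of the pivot are <= 1, and all elements to the right are > 1.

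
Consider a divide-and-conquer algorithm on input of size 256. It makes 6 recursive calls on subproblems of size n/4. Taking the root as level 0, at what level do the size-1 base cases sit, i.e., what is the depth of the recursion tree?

For divide and conquer with division factor 4:

Problem sizes at each level:
Level 0: 256
Level 1: 64
Level 2: 16
Level 3: 4
Level 4: 1

The root is level 0 and the size-1 base case is level 4 (the tree spans levels 0 through 4, i.e. 5 levels counting the root), so the depth is the number of divisions: log_4(256) = 4

The recursion tree depth is log_4(256) = 4. At each level, the problem size is divided by 4, so it takes 4 divisions to reduce to a base case of size 1. The algorithm makes 6 recursive calls at each level.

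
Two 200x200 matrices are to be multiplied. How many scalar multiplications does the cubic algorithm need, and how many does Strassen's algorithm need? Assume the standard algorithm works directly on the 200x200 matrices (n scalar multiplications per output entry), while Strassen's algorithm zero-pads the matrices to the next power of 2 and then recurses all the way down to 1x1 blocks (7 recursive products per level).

Matrix multiplication for 200x200 matrices:

Strassen's algorithm requires power-of-2 dimensions. Pad 200x200 to 256x256 (next power of 2).

Standard algorithm: 200^3 = 8000000 multiplications
Strassen's algorithm: 7^(log2(256)) = 7^8 = 5764801 multiplications
Savings: 8000000 - 5764801 = 2235199 multiplications

Standard: 8000000 multiplications (200^3). Strassen: 5764801 multiplications (7^8, after padding to 256x256). Strassen reduces 8 recursive multiplications to 7 at each level.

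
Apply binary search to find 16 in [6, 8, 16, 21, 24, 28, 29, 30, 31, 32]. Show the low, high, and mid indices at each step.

Binary search for 16 in [6, 8, 16, 21, 24, 28, 29, 30, 31, 32]:

lo=0, hi=9, mid=4, arr[mid]=24 -> 24 > 16, search left half
lo=0, hi=3, mid=1, arr[mid]=8 -> 8 < 16, search right half
lo=2, hi=3, mid=2, arr[mid]=16 -> Found target at index 2!

Binary search finds 16 at index 2 after 3 comparisons. The search repeatedly halves the search space by comparing with the middle element.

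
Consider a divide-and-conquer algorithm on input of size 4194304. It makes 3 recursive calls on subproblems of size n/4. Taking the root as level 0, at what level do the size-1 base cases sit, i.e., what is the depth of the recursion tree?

For divide and conquer with division factor 4:

Problem sizes at each level:
Level 0: 4194304
Level 1: 1048576
Level 2: 262144
Level 3: 65536
Level 4: 16384
Level 5: 4096
Level 6: 1024
Level 7: 256
Level 8: 64
Level 9: 16
Level 10: 4
Level 11: 1

The root is level 0 and the size-1 base case is level 11 (the tree spans levels 0 through 11, i.e. 12 levels counting the root), so the depth is the number of divisions: log_4(4194304) = 11

The recursion tree depth is log_4(4194304) = 11. At each level, the problem size is divided by 4, so it takes 11 divisions to reduce to a base case of size 1. The algorithm makes 3 recursive calls at each level.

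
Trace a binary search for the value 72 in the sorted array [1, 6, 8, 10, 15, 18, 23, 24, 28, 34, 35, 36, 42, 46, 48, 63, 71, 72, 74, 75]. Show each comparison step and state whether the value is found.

Binary search for 72 in [1, 6, 8, 10, 15, 18, 23, 24, 28, 34, 35, 36, 42, 46, 48, 63, 71, 72, 74, 75]:

lo=0, hi=19, mid=9, arr[mid]=34 -> 34 < 72, search right half
lo=10, hi=19, mid=14, arr[mid]=48 -> 48 < 72, search right half
lo=15, hi=19, mid=17, arr[mid]=72 -> Found target at index 17!

Binary search finds 72 at index 17 after 3 comparisons. The search repeatedly halves the search space by comparing with the middle element.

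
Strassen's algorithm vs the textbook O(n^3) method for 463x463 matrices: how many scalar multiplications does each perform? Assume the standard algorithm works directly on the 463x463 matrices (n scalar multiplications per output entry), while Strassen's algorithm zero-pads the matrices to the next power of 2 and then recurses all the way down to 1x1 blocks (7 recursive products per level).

Matrix multiplication for 463x463 matrices:

Strassen's algorithm requires power-of-2 dimensions. Pad 463x463 to 512x512 (next power of 2).

Standard algorithm: 463^3 = 99252847 multiplications
Strassen's algorithm: 7^(log2(512)) = 7^9 = 40353607 multiplications
Savings: 99252847 - 40353607 = 58899240 multiplications

Standard: 99252847 multiplications (463^3). Strassen: 40353607 multiplications (7^9, after padding to 512x512). Strassen reduces 8 recursive multiplications to 7 at each level.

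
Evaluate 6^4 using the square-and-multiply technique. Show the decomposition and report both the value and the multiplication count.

Computing 6^4 by squaring (build up from 6^1; each line after the first costs one multiplication):

6^1 = 6
6^2 = (6^1)^2 = 6^2 = 36
6^4 = (6^2)^2 = 36^2 = 1296

Result: 1296
Multiplications needed: 2 (2 lines after 6^1)

6^4 = 1296. Using exponentiation by squaring, this requires 2 multiplications. The key idea: if the exponent is even, square the half-power; if odd, multiply by the base once.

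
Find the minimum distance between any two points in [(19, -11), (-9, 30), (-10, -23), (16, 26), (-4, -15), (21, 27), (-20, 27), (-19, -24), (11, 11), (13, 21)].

Computing all pairwise distances among 10 points:

d((19, -11), (-9, 30)) = 49.6488
d((19, -11), (-10, -23)) = 31.3847
d((19, -11), (16, 26)) = 37.1214
d((19, -11), (-4, -15)) = 23.3452
d((19, -11), (21, 27)) = 38.0526
d((19, -11), (-20, 27)) = 54.4518
d((19, -11), (-19, -24)) = 40.1622
d((19, -11), (11, 11)) = 23.4094
d((19, -11), (13, 21)) = 32.5576
d((-9, 30), (-10, -23)) = 53.0094
d((-9, 30), (16, 26)) = 25.318
d((-9, 30), (-4, -15)) = 45.2769
d((-9, 30), (21, 27)) = 30.1496
d((-9, 30), (-20, 27)) = 11.4018
d((-9, 30), (-19, -24)) = 54.9181
d((-9, 30), (11, 11)) = 27.5862
d((-9, 30), (13, 21)) = 23.7697
d((-10, -23), (16, 26)) = 55.4707
d((-10, -23), (-4, -15)) = 10.0
d((-10, -23), (21, 27)) = 58.8303
d((-10, -23), (-20, 27)) = 50.9902
d((-10, -23), (-19, -24)) = 9.0554
d((-10, -23), (11, 11)) = 39.9625
d((-10, -23), (13, 21)) = 49.6488
d((16, 26), (-4, -15)) = 45.618
d((16, 26), (21, 27)) = 5.099 <-- minimum
d((16, 26), (-20, 27)) = 36.0139
d((16, 26), (-19, -24)) = 61.0328
d((16, 26), (11, 11)) = 15.8114
d((16, 26), (13, 21)) = 5.831
d((-4, -15), (21, 27)) = 48.8774
d((-4, -15), (-20, 27)) = 44.9444
d((-4, -15), (-19, -24)) = 17.4929
d((-4, -15), (11, 11)) = 30.0167
d((-4, -15), (13, 21)) = 39.8121
d((21, 27), (-20, 27)) = 41.0
d((21, 27), (-19, -24)) = 64.8151
d((21, 27), (11, 11)) = 18.868
d((21, 27), (13, 21)) = 10.0
d((-20, 27), (-19, -24)) = 51.0098
d((-20, 27), (11, 11)) = 34.8855
d((-20, 27), (13, 21)) = 33.541
d((-19, -24), (11, 11)) = 46.0977
d((-19, -24), (13, 21)) = 55.2178
d((11, 11), (13, 21)) = 10.198

Closest pair: (16, 26) and (21, 27) with distance 5.099

The closest pair is (16, 26) and (21, 27) with Euclidean distance 5.099. For 10 points, brute-force pairwise comparison is shown above. For large n, the divide-and-conquer algorithm (sort by x, recurse on halves, check the dividing strip) achieves O(n log n).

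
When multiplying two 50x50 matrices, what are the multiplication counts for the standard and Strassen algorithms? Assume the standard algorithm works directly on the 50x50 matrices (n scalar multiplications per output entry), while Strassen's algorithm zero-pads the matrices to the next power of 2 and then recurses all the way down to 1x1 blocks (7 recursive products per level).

Matrix multiplication for 50x50 matrices:

Strassen's algorithm requires power-of-2 dimensions. Pad 50x50 to 64x64 (next power of 2).

Standard algorithm: 50^3 = 125000 multiplications
Strassen's algorithm: 7^(log2(64)) = 7^6 = 117649 multiplications
Savings: 125000 - 117649 = 7351 multiplications

Standard: 125000 multiplications (50^3). Strassen: 117649 multiplications (7^6, after padding to 64x64). Strassen reduces 8 recursive multiplications to 7 at each level.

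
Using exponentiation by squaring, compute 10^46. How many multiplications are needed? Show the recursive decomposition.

Computing 10^46 by squaring (build up from 10^1; each line after the first costs one multiplication):

10^1 = 10
10^2 = (10^1)^2 = 10^2 = 100
10^4 = (10^2)^2 = 100^2 = 10000
10^5 = 10 * 10^4 = 10 * 10000 = 100000
10^10 = (10^5)^2 = 100000^2 = 10000000000
10^11 = 10 * 10^10 = 10 * 10000000000 = 100000000000
10^22 = (10^11)^2 = 100000000000^2 = 10000000000000000000000
10^23 = 10 * 10^22 = 10 * 10000000000000000000000 = 100000000000000000000000
10^46 = (10^23)^2 = 100000000000000000000000^2 = 10000000000000000000000000000000000000000000000

Result: 10000000000000000000000000000000000000000000000
Multiplications needed: 8 (8 lines after 10^1)

10^46 = 10000000000000000000000000000000000000000000000. Using exponentiation by squaring, this requires 8 multiplications. The key idea: if the exponent is even, square the half-power; if odd, multiply by the base once.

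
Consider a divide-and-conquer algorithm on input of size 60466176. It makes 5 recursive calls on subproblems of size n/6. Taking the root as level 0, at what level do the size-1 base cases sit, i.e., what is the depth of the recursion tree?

For divide and conquer with division factor 6:

Problem sizes at each level:
Level 0: 60466176
Level 1: 10077696
Level 2: 1679616
Level 3: 279936
Level 4: 46656
Level 5: 7776
Level 6: 1296
Level 7: 216
Level 8: 36
Level 9: 6
Level 10: 1

The root is level 0 and the size-1 base case is level 10 (the tree spans levels 0 through 10, i.e. 11 levels counting the root), so the depth is the number of divisions: log_6(60466176) = 10

The recursion tree depth is log_6(60466176) = 10. At each level, the problem size is divided by 6, so it takes 10 divisions to reduce to a base case of size 1. The algorithm makes 5 recursive calls at each level.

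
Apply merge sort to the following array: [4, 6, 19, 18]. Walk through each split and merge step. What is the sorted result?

Merge sort trace:

Split: [4, 6, 19, 18] -> [4, 6] and [19, 18]
  Split: [4, 6] -> [4] and [6]
  Merge: [4] + [6] -> [4, 6]
  Split: [19, 18] -> [19] and [18]
  Merge: [19] + [18] -> [18, 19]
Merge: [4, 6] + [18, 19] -> [4, 6, 18, 19]

Final sorted array: [4, 6, 18, 19]

The merge sort proceeds by recursively splitting the array and merging sorted halves.
After all merges, the sorted array is [4, 6, 18, 19].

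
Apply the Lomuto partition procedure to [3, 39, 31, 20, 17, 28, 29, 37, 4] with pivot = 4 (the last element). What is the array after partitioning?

Lomuto partition with pivot = 4:

Initial array: [3, 39, 31, 20, 17, 28, 29, 37, 4]

arr[0]=3 <= 4: swap with position 0, array becomes [3, 39, 31, 20, 17, 28, 29, 37, 4]
arr[1]=39 > 4: no swap
arr[2]=31 > 4: no swap
arr[3]=20 > 4: no swap
arr[4]=17 > 4: no swap
arr[5]=28 > 4: no swap
arr[6]=29 > 4: no swap
arr[7]=37 > 4: no swap

Place pivot at position 1: [3, 4, 31, 20, 17, 28, 29, 37, 39]
Pivot position: 1

After partitioning with pivot 4, the array becomes [3, 4, 31, 20, 17, 28, 29, 37, 39]. The pivot is placed at index 1. All elements to the left of the pivot are <= 4, and all elements to the right are > 4.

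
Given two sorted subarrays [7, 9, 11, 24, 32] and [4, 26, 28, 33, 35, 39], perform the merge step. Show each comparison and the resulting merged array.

Merging process:

Compare 7 vs 4: take 4 from right. Merged: [4]
Compare 7 vs 26: take 7 from left. Merged: [4, 7]
Compare 9 vs 26: take 9 from left. Merged: [4, 7, 9]
Compare 11 vs 26: take 11 from left. Merged: [4, 7, 9, 11]
Compare 24 vs 26: take 24 from left. Merged: [4, 7, 9, 11, 24]
Compare 32 vs 26: take 26 from right. Merged: [4, 7, 9, 11, 24, 26]
Compare 32 vs 28: take 28 from right. Merged: [4, 7, 9, 11, 24, 26, 28]
Compare 32 vs 33: take 32 from left. Merged: [4, 7, 9, 11, 24, 26, 28, 32]
Append remaining from right: [33, 35, 39]. Merged: [4, 7, 9, 11, 24, 26, 28, 32, 33, 35, 39]

Final merged array: [4, 7, 9, 11, 24, 26, 28, 32, 33, 35, 39]
Total comparisons: 8

The merged array is [4, 7, 9, 11, 24, 26, 28, 32, 33, 35, 39], requiring 8 comparisons. The merge step runs in O(n) time where n is the total number of elements.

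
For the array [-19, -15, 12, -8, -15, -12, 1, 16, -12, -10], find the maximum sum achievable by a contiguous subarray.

Using Kadane's algorithm on [-19, -15, 12, -8, -15, -12, 1, 16, -12, -10]:

Scanning through the array:
Position 1 (value -15): max_ending_here = -15, max_so_far = -15
Position 2 (value 12): max_ending_here = 12, max_so_far = 12
Position 3 (value -8): max_ending_here = 4, max_so_far = 12
Position 4 (value -15): max_ending_here = -11, max_so_far = 12
Position 5 (value -12): max_ending_here = -12, max_so_far = 12
Position 6 (value 1): max_ending_here = 1, max_so_far = 12
Position 7 (value 16): max_ending_here = 17, max_so_far = 17
Position 8 (value -12): max_ending_here = 5, max_so_far = 17
Position 9 (value -10): max_ending_here = -5, max_so_far = 17

Maximum subarray: [1, 16]
Maximum sum: 17

The maximum subarray is [1, 16] with sum 17. This subarray runs from index 6 to index 7.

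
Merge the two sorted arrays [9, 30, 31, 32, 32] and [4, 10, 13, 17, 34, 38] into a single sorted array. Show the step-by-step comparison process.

Merging process:

Compare 9 vs 4: take 4 from right. Merged: [4]
Compare 9 vs 10: take 9 from left. Merged: [4, 9]
Compare 30 vs 10: take 10 from right. Merged: [4, 9, 10]
Compare 30 vs 13: take 13 from right. Merged: [4, 9, 10, 13]
Compare 30 vs 17: take 17 from right. Merged: [4, 9, 10, 13, 17]
Compare 30 vs 34: take 30 from left. Merged: [4, 9, 10, 13, 17, 30]
Compare 31 vs 34: take 31 from left. Merged: [4, 9, 10, 13, 17, 30, 31]
Compare 32 vs 34: take 32 from left. Merged: [4, 9, 10, 13, 17, 30, 31, 32]
Compare 32 vs 34: take 32 from left. Merged: [4, 9, 10, 13, 17, 30, 31, 32, 32]
Append remaining from right: [34, 38]. Merged: [4, 9, 10, 13, 17, 30, 31, 32, 32, 34, 38]

Final merged array: [4, 9, 10, 13, 17, 30, 31, 32, 32, 34, 38]
Total comparisons: 9

The merged array is [4, 9, 10, 13, 17, 30, 31, 32, 32, 34, 38], requiring 9 comparisons. The merge step runs in O(n) time where n is the total number of elements.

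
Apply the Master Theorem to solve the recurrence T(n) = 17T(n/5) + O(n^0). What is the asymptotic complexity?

Master Theorem for T(n) = 17T(n/5) + O(n^0):

a = 17, b = 5, c = 0
log_b(a) = log_5(17) = 1.7604

Case 1: c = 0 < log_5(17) = 1.7604
T(n) = O(n^(log_5 17))

For T(n) = 17T(n/5) + O(n^0): log_5(17) = 1.7604. This is Case 1 of the Master Theorem (c < log_b(a), work dominated by leaves), giving O(n^(log_5 17)).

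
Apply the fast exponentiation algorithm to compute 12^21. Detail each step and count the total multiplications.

Computing 12^21 by squaring (build up from 12^1; each line after the first costs one multiplication):

12^1 = 12
12^2 = (12^1)^2 = 12^2 = 144
12^4 = (12^2)^2 = 144^2 = 20736
12^5 = 12 * 12^4 = 12 * 20736 = 248832
12^10 = (12^5)^2 = 248832^2 = 61917364224
12^20 = (12^10)^2 = 61917364224^2 = 3833759992447475122176
12^21 = 12 * 12^20 = 12 * 3833759992447475122176 = 46005119909369701466112

Result: 46005119909369701466112
Multiplications needed: 6 (6 lines after 12^1)

12^21 = 46005119909369701466112. Using exponentiation by squaring, this requires 6 multiplications. The key idea: if the exponent is even, square the half-power; if odd, multiply by the base once.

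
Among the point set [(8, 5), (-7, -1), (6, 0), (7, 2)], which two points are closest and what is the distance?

Computing all pairwise distances among 4 points:

d((8, 5), (-7, -1)) = 16.1555
d((8, 5), (6, 0)) = 5.3852
d((8, 5), (7, 2)) = 3.1623
d((-7, -1), (6, 0)) = 13.0384
d((-7, -1), (7, 2)) = 14.3178
d((6, 0), (7, 2)) = 2.2361 <-- minimum

Closest pair: (6, 0) and (7, 2) with distance 2.2361

The closest pair is (6, 0) and (7, 2) with Euclidean distance 2.2361. For 4 points, brute-force pairwise comparison is shown above. For large n, the divide-and-conquer algorithm (sort by x, recurse on halves, check the dividing strip) achieves O(n log n).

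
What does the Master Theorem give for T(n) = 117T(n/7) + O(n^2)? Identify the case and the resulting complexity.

Master Theorem for T(n) = 117T(n/7) + O(n^2):

a = 117, b = 7, c = 2
log_b(a) = log_7(117) = 2.4473

Case 1: c = 2 < log_7(117) = 2.4473
T(n) = O(n^(log_7 117))

For T(n) = 117T(n/7) + O(n^2): log_7(117) = 2.4473. This is Case 1 of the Master Theorem (c < log_b(a), work dominated by leaves), giving O(n^(log_7 117)).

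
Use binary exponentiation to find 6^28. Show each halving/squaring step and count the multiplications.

Computing 6^28 by squaring (build up from 6^1; each line after the first costs one multiplication):

6^1 = 6
6^2 = (6^1)^2 = 6^2 = 36
6^3 = 6 * 6^2 = 6 * 36 = 216
6^6 = (6^3)^2 = 216^2 = 46656
6^7 = 6 * 6^6 = 6 * 46656 = 279936
6^14 = (6^7)^2 = 279936^2 = 78364164096
6^28 = (6^14)^2 = 78364164096^2 = 6140942214464815497216

Result: 6140942214464815497216
Multiplications needed: 6 (6 lines after 6^1)

6^28 = 6140942214464815497216. Using exponentiation by squaring, this requires 6 multiplications. The key idea: if the exponent is even, square the half-power; if odd, multiply by the base once.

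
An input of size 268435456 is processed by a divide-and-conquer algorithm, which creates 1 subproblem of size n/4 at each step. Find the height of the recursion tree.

For divide and conquer with division factor 4:

Problem sizes at each level:
Level 0: 268435456
Level 1: 67108864
Level 2: 16777216
Level 3: 4194304
Level 4: 1048576
Level 5: 262144
Level 6: 65536
Level 7: 16384
Level 8: 4096
Level 9: 1024
Level 10: 256
Level 11: 64
Level 12: 16
Level 13: 4
Level 14: 1

The root is level 0 and the size-1 base case is level 14 (the tree spans levels 0 through 14, i.e. 15 levels counting the root), so the depth is the number of divisions: log_4(268435456) = 14

The recursion tree depth is log_4(268435456) = 14. At each level, the problem size is divided by 4, so it takes 14 divisions to reduce to a base case of size 1. The algorithm makes 1 recursive call at each level.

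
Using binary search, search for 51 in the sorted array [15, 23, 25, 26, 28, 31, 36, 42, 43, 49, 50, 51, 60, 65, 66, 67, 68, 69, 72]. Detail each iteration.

Binary search for 51 in [15, 23, 25, 26, 28, 31, 36, 42, 43, 49, 50, 51, 60, 65, 66, 67, 68, 69, 72]:

lo=0, hi=18, mid=9, arr[mid]=49 -> 49 < 51, search right half
lo=10, hi=18, mid=14, arr[mid]=66 -> 66 > 51, search left half
lo=10, hi=13, mid=11, arr[mid]=51 -> Found target at index 11!

Binary search finds 51 at index 11 after 3 comparisons. The search repeatedly halves the search space by comparing with the middle element.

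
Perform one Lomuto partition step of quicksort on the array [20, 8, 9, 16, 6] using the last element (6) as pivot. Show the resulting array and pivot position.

Lomuto partition with pivot = 6:

Initial array: [20, 8, 9, 16, 6]

arr[0]=20 > 6: no swap
arr[1]=8 > 6: no swap
arr[2]=9 > 6: no swap
arr[3]=16 > 6: no swap

Place pivot at position 0: [6, 8, 9, 16, 20]
Pivot position: 0

After partitioning with pivot 6, the array becomes [6, 8, 9, 16, 20]. The pivot is placed at index 0. All elements to the left of the pivot are <= 6, and all elements to the right are > 6.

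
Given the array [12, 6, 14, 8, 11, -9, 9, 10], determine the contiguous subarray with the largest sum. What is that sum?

Using Kadane's algorithm on [12, 6, 14, 8, 11, -9, 9, 10]:

Scanning through the array:
Position 1 (value 6): max_ending_here = 18, max_so_far = 18
Position 2 (value 14): max_ending_here = 32, max_so_far = 32
Position 3 (value 8): max_ending_here = 40, max_so_far = 40
Position 4 (value 11): max_ending_here = 51, max_so_far = 51
Position 5 (value -9): max_ending_here = 42, max_so_far = 51
Position 6 (value 9): max_ending_here = 51, max_so_far = 51
Position 7 (value 10): max_ending_here = 61, max_so_far = 61

Maximum subarray: [12, 6, 14, 8, 11, -9, 9, 10]
Maximum sum: 61

The maximum subarray is [12, 6, 14, 8, 11, -9, 9, 10] with sum 61. This subarray runs from index 0 to index 7.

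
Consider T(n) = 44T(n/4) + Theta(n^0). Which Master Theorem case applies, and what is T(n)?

Master Theorem for T(n) = 44T(n/4) + O(n^0):

a = 44, b = 4, c = 0
log_b(a) = log_4(44) = 2.7297

Case 1: c = 0 < log_4(44) = 2.7297
T(n) = O(n^(log_4 44))

For T(n) = 44T(n/4) + O(n^0): log_4(44) = 2.7297. This is Case 1 of the Master Theorem (c < log_b(a), work dominated by leaves), giving O(n^(log_4 44)).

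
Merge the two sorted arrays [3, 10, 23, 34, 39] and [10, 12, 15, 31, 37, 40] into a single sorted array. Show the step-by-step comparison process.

Merging process:

Compare 3 vs 10: take 3 from left. Merged: [3]
Compare 10 vs 10: take 10 from left. Merged: [3, 10]
Compare 23 vs 10: take 10 from right. Merged: [3, 10, 10]
Compare 23 vs 12: take 12 from right. Merged: [3, 10, 10, 12]
Compare 23 vs 15: take 15 from right. Merged: [3, 10, 10, 12, 15]
Compare 23 vs 31: take 23 from left. Merged: [3, 10, 10, 12, 15, 23]
Compare 34 vs 31: take 31 from right. Merged: [3, 10, 10, 12, 15, 23, 31]
Compare 34 vs 37: take 34 from left. Merged: [3, 10, 10, 12, 15, 23, 31, 34]
Compare 39 vs 37: take 37 from right. Merged: [3, 10, 10, 12, 15, 23, 31, 34, 37]
Compare 39 vs 40: take 39 from left. Merged: [3, 10, 10, 12, 15, 23, 31, 34, 37, 39]
Append remaining from right: [40]. Merged: [3, 10, 10, 12, 15, 23, 31, 34, 37, 39, 40]

Final merged array: [3, 10, 10, 12, 15, 23, 31, 34, 37, 39, 40]
Total comparisons: 10

The merged array is [3, 10, 10, 12, 15, 23, 31, 34, 37, 39, 40], requiring 10 comparisons. The merge step runs in O(n) time where n is the total number of elements.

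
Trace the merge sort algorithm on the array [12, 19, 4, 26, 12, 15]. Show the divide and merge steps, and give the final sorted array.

Merge sort trace:

Split: [12, 19, 4, 26, 12, 15] -> [12, 19, 4] and [26, 12, 15]
  Split: [12, 19, 4] -> [12] and [19, 4]
    Split: [19, 4] -> [19] and [4]
    Merge: [19] + [4] -> [4, 19]
  Merge: [12] + [4, 19] -> [4, 12, 19]
  Split: [26, 12, 15] -> [26] and [12, 15]
    Split: [12, 15] -> [12] and [15]
    Merge: [12] + [15] -> [12, 15]
  Merge: [26] + [12, 15] -> [12, 15, 26]
Merge: [4, 12, 19] + [12, 15, 26] -> [4, 12, 12, 15, 19, 26]

Final sorted array: [4, 12, 12, 15, 19, 26]

The merge sort proceeds by recursively splitting the array and merging sorted halves.
After all merges, the sorted array is [4, 12, 12, 15, 19, 26].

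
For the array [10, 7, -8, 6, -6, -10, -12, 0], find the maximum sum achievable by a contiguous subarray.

Using Kadane's algorithm on [10, 7, -8, 6, -6, -10, -12, 0]:

Scanning through the array:
Position 1 (value 7): max_ending_here = 17, max_so_far = 17
Position 2 (value -8): max_ending_here = 9, max_so_far = 17
Position 3 (value 6): max_ending_here = 15, max_so_far = 17
Position 4 (value -6): max_ending_here = 9, max_so_far = 17
Position 5 (value -10): max_ending_here = -1, max_so_far = 17
Position 6 (value -12): max_ending_here = -12, max_so_far = 17
Position 7 (value 0): max_ending_here = 0, max_so_far = 17

Maximum subarray: [10, 7]
Maximum sum: 17

The maximum subarray is [10, 7] with sum 17. This subarray runs from index 0 to index 1.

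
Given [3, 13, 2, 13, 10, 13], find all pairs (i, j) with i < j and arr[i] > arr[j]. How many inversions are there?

Finding inversions in [3, 13, 2, 13, 10, 13]:

(0, 2): arr[0]=3 > arr[2]=2
(1, 2): arr[1]=13 > arr[2]=2
(1, 4): arr[1]=13 > arr[4]=10
(3, 4): arr[3]=13 > arr[4]=10

Total inversions: 4

The array has 4 inversion(s): (0,2), (1,2), (1,4), (3,4). Each pair (i,j) satisfies i < j and arr[i] > arr[j].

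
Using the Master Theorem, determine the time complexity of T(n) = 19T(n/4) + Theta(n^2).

Master Theorem for T(n) = 19T(n/4) + O(n^2):

a = 19, b = 4, c = 2
log_b(a) = log_4(19) = 2.1240

Case 1: c = 2 < log_4(19) = 2.1240
T(n) = O(n^(log_4 19))

For T(n) = 19T(n/4) + O(n^2): log_4(19) = 2.1240. This is Case 1 of the Master Theorem (c < log_b(a), work dominated by leaves), giving O(n^(log_4 19)).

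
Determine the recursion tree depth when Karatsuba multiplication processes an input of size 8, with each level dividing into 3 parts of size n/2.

For divide and conquer with division factor 2:

Problem sizes at each level:
Level 0: 8
Level 1: 4
Level 2: 2
Level 3: 1

The root is level 0 and the size-1 base case is level 3 (the tree spans levels 0 through 3, i.e. 4 levels counting the root), so the depth is the number of divisions: log_2(8) = 3

The recursion tree depth is log_2(8) = 3. At each level, the problem size is divided by 2, so it takes 3 divisions to reduce to a base case of size 1. The algorithm makes 3 recursive calls at each level.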